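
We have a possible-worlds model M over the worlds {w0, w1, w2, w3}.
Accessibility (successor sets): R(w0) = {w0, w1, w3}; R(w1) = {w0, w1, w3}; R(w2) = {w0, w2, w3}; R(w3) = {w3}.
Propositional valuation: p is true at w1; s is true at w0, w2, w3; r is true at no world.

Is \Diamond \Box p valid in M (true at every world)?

No

Recall that \Box ψ holds at a world iff ψ holds at every accessible world, and \Diamond ψ holds iff ψ holds at some accessible world.
Let φ = \Diamond \Box p. Evaluate φ at each world:
  w0 (successors {w0, w1, w3}): φ is false.
  w1 (successors {w0, w1, w3}): φ is false.
  w2 (successors {w0, w2, w3}): φ is false.
  w3 (successors {w3}): φ is false.
Detail at w0 (counterexample):
  At w0: \Diamond \Box p requires \Box p at some successor in {w0, w1, w3}.
    At w0: \Box p is false.
    At w1: \Box p is false.
    At w3: \Box p is false.
  So \Diamond \Box p is false at w0.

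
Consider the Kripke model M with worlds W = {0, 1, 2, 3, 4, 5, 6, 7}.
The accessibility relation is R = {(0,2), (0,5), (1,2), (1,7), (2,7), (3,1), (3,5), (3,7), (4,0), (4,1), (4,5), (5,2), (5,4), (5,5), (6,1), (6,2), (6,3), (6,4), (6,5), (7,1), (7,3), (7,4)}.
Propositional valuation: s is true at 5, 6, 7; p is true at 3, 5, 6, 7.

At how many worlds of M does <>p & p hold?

4

Let φ = <>p & p. Evaluate φ at each world:
  0 (successors {2, 5}): φ is false.
  1 (successors {2, 7}): φ is false.
  2 (successors {7}): φ is false.
  3 (successors {1, 5, 7}): φ is true.
  4 (successors {0, 1, 5}): φ is false.
  5 (successors {2, 4, 5}): φ is true.
  6 (successors {1, 2, 3, 4, 5}): φ is true.
  7 (successors {1, 3, 4}): φ is true.
For instance, at 7:
  At 7: <>p is true, p is true, so <>p & p is true.
    At 7: <>p requires p at some successor in {1, 3, 4}.
      p holds at 3, so <>p is true at 7.
Satisfying worlds: {3, 5, 6, 7}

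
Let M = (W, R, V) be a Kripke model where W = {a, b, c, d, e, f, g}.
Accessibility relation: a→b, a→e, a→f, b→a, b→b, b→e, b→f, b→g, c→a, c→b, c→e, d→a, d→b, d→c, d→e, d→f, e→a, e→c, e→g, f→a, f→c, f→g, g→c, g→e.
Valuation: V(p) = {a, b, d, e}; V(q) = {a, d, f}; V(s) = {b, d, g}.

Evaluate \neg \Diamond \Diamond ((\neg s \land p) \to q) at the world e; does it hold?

Recall that \Diamond ψ holds at a world iff ψ holds at some accessible world.
At e: \Diamond \Diamond ((\neg s \land p) \to q) is true, so \neg \Diamond \Diamond ((\neg s \land p) \to q) is false.
  At e: \Diamond \Diamond ((\neg s \land p) \to q) requires \Diamond ((\neg s \land p) \to q) at some successor in {a, c, g}.
    \Diamond ((\neg s \land p) \to q) holds at a, so \Diamond \Diamond ((\neg s \land p) \to q) is true at e.
      At a: \Diamond ((\neg s \land p) \to q) requires (\neg s \land p) \to q at some successor in {b, e, f}.
        (\neg s \land p) \to q holds at b, so \Diamond ((\neg s \land p) \to q) is true at a.

No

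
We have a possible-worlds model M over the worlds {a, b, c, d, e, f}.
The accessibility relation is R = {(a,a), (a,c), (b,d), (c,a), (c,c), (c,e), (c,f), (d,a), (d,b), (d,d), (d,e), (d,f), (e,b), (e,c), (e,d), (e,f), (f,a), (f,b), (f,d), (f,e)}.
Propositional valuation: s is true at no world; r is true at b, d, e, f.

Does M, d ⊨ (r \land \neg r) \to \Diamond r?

Yes

Recall that \Diamond ψ holds at a world iff ψ holds at some accessible world.
At d: r \land \neg r is false, \Diamond r is true, so (r \land \neg r) \to \Diamond r is true.
  At d: \Diamond r requires r at some successor in {a, b, d, e, f}.
    r holds at b, so \Diamond r is true at d.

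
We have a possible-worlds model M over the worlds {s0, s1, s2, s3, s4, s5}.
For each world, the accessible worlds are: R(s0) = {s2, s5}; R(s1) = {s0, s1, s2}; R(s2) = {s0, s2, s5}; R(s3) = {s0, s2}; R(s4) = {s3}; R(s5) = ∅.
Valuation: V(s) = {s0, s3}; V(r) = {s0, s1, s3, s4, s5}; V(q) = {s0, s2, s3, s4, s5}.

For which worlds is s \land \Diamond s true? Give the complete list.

Recall that \Diamond ψ holds at a world iff ψ holds at some accessible world.
Let φ = s \land \Diamond s. Evaluate φ at each world:
  s0 (successors {s2, s5}): φ is false.
  s1 (successors {s0, s1, s2}): φ is false.
  s2 (successors {s0, s2, s5}): φ is false.
  s3 (successors {s0, s2}): φ is true.
  s4 (successors {s3}): φ is false.
  s5 (successors ∅): φ is false.
For instance, at s0:
  At s0: s is true, \Diamond s is false, so s \land \Diamond s is false.
    At s0: \Diamond s requires s at some successor in {s2, s5}.
      At s2: s is false.
      At s5: s is false.
    So \Diamond s is false at s0.
Satisfying worlds: {s3}

s3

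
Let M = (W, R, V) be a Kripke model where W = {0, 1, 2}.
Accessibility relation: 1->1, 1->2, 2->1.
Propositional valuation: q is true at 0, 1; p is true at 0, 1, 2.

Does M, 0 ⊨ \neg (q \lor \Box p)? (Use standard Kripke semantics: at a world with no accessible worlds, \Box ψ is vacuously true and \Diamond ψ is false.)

No

Recall that \Box ψ holds at a world iff ψ holds at every accessible world, and \Diamond ψ holds iff ψ holds at some accessible world.
At 0: q \lor \Box p is true, so \neg (q \lor \Box p) is false.
  At 0: q is true, \Box p is true, so q \lor \Box p is true.
    At 0: no accessible worlds, so \Box p holds vacuously.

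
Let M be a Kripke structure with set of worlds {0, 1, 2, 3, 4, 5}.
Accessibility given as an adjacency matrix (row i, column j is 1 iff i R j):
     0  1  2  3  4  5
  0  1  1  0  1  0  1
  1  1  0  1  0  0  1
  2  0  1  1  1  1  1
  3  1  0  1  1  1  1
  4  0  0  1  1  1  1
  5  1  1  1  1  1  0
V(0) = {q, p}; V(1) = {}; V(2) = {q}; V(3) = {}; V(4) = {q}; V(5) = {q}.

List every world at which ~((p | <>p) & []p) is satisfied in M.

Let φ = ~((p | <>p) & []p). Evaluate φ at each world:
  0 (successors {0, 1, 3, 5}): φ is true.
  1 (successors {0, 2, 5}): φ is true.
  2 (successors {1, 2, 3, 4, 5}): φ is true.
  3 (successors {0, 2, 3, 4, 5}): φ is true.
  4 (successors {2, 3, 4, 5}): φ is true.
  5 (successors {0, 1, 2, 3, 4}): φ is true.
For instance, at 4:
  At 4: (p | <>p) & []p is false, so ~((p | <>p) & []p) is true.
    At 4: p | <>p is false, []p is false, so (p | <>p) & []p is false.
      At 4: p is false, <>p is false, so p | <>p is false.
      At 4: []p requires p at every successor {2, 3, 4, 5}.
        p fails at 2, so []p is false at 4.
Satisfying worlds: {0, 1, 2, 3, 4, 5}

0, 1, 2, 3, 4, 5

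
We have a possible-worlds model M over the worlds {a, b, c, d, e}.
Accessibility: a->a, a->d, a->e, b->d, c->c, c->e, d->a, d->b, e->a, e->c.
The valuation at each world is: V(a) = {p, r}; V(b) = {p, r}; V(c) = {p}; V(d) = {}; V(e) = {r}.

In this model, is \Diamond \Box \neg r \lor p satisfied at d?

Yes

At d: \Diamond \Box \neg r is true, p is false, so \Diamond \Box \neg r \lor p is true.
  At d: \Diamond \Box \neg r requires \Box \neg r at some successor in {a, b}.
    \Box \neg r holds at b, so \Diamond \Box \neg r is true at d.
      At b: \Box \neg r requires \neg r at every successor {d}.
        At d: \neg r is true.
      So \Box \neg r is true at b.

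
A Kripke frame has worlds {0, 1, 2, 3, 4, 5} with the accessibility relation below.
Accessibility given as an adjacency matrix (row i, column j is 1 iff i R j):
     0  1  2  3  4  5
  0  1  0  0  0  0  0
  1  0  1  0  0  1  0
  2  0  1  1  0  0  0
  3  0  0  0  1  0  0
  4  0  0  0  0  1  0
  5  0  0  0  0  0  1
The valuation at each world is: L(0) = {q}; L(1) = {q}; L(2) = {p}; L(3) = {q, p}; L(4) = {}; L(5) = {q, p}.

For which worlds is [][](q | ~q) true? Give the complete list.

0, 1, 2, 3, 4, 5

Let φ = [][](q | ~q). Evaluate φ at each world:
  0 (successors {0}): φ is true.
  1 (successors {1, 4}): φ is true.
  2 (successors {1, 2}): φ is true.
  3 (successors {3}): φ is true.
  4 (successors {4}): φ is true.
  5 (successors {5}): φ is true.
For instance, at 3:
  At 3: [][](q | ~q) requires [](q | ~q) at every successor {3}.
      At 3: [](q | ~q) requires q | ~q at every successor {3}.
        At 3: q | ~q is true.
      So [](q | ~q) is true at 3.
  So [][](q | ~q) is true at 3.
Satisfying worlds: {0, 1, 2, 3, 4, 5}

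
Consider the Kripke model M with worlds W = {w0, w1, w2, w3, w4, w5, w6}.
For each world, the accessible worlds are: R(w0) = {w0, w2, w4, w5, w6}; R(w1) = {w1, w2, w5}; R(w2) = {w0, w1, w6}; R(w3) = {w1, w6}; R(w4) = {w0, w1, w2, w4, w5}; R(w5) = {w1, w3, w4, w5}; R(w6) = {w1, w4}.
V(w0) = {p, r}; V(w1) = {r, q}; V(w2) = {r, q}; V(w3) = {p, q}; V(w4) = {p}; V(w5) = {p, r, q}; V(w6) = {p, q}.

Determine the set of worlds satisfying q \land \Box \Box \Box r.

none

Let φ = q \land \Box \Box \Box r. Evaluate φ at each world:
  w0 (successors {w0, w2, w4, w5, w6}): φ is false.
  w1 (successors {w1, w2, w5}): φ is false.
  w2 (successors {w0, w1, w6}): φ is false.
  w3 (successors {w1, w6}): φ is false.
  w4 (successors {w0, w1, w2, w4, w5}): φ is false.
  w5 (successors {w1, w3, w4, w5}): φ is false.
  w6 (successors {w1, w4}): φ is false.
For instance, at w3:
  At w3: q is true, \Box \Box \Box r is false, so q \land \Box \Box \Box r is false.
    At w3: \Box \Box \Box r requires \Box \Box r at every successor {w1, w6}.
      \Box \Box r fails at w1, so \Box \Box \Box r is false at w3.
Satisfying worlds: none.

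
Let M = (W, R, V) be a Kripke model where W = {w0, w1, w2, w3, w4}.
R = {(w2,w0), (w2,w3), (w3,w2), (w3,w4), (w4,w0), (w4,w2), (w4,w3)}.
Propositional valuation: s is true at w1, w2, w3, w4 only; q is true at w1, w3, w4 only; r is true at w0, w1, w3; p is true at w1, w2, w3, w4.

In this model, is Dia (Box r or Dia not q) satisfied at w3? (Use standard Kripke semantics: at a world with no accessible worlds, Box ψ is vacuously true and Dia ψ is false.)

Recall that Box ψ holds at a world iff ψ holds at every accessible world, and Dia ψ holds iff ψ holds at some accessible world.
At w3: Dia (Box r or Dia not q) requires Box r or Dia not q at some successor in {w2, w4}.
  Box r or Dia not q holds at w2, so Dia (Box r or Dia not q) is true at w3.
    At w2: Box r is true, Dia not q is true, so Box r or Dia not q is true.
      At w2: Box r requires r at every successor {w0, w3}.
        At w0: r is true.
        At w3: r is true.
      So Box r is true at w2.
      At w2: Dia not q requires not q at some successor in {w0, w3}.
        not q holds at w0, so Dia not q is true at w2.

Yes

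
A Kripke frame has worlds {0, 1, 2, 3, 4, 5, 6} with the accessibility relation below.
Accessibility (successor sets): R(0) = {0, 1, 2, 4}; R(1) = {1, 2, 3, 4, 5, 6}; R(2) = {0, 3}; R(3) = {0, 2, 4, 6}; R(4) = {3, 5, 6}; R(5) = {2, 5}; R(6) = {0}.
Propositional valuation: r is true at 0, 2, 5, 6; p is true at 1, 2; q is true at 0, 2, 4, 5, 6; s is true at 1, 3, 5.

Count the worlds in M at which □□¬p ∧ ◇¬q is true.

Recall that □ψ holds at a world iff ψ holds at every accessible world, and ◇ψ holds iff ψ holds at some accessible world.
Let φ = □□¬p ∧ ◇¬q. Evaluate φ at each world:
  0 (successors {0, 1, 2, 4}): φ is false.
  1 (successors {1, 2, 3, 4, 5, 6}): φ is false.
  2 (successors {0, 3}): φ is false.
  3 (successors {0, 2, 4, 6}): φ is false.
  4 (successors {3, 5, 6}): φ is false.
  5 (successors {2, 5}): φ is false.
  6 (successors {0}): φ is false.
For instance, at 3:
  At 3: □□¬p is false, ◇¬q is false, so □□¬p ∧ ◇¬q is false.
    At 3: □□¬p requires □¬p at every successor {0, 2, 4, 6}.
      □¬p fails at 0, so □□¬p is false at 3.
    At 3: ◇¬q requires ¬q at some successor in {0, 2, 4, 6}.
      At 0: ¬q is false.
      At 2: ¬q is false.
      At 4: ¬q is false.
      At 6: ¬q is false.
    So ◇¬q is false at 3.
Satisfying worlds: none.

0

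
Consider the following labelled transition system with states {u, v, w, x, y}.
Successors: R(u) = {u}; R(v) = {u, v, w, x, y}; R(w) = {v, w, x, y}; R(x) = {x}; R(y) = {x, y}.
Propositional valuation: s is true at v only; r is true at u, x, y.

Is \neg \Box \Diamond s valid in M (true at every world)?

Let φ = \neg \Box \Diamond s. Evaluate φ at each world:
  u (successors {u}): φ is true.
  v (successors {u, v, w, x, y}): φ is true.
  w (successors {v, w, x, y}): φ is true.
  x (successors {x}): φ is true.
  y (successors {x, y}): φ is true.
For instance, at y:
  At y: \Box \Diamond s is false, so \neg \Box \Diamond s is true.
    At y: \Box \Diamond s requires \Diamond s at every successor {x, y}.
      \Diamond s fails at x, so \Box \Diamond s is false at y.

Yes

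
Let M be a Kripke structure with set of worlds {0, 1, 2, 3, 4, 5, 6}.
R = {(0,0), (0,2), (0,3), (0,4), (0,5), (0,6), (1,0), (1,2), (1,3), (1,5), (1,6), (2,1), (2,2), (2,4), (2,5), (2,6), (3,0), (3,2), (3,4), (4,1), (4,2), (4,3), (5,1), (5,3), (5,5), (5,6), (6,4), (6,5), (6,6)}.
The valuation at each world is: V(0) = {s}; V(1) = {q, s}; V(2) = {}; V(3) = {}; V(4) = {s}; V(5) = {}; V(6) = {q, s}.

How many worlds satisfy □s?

Let φ = □s. Evaluate φ at each world:
  0 (successors {0, 2, 3, 4, 5, 6}): φ is false.
  1 (successors {0, 2, 3, 5, 6}): φ is false.
  2 (successors {1, 2, 4, 5, 6}): φ is false.
  3 (successors {0, 2, 4}): φ is false.
  4 (successors {1, 2, 3}): φ is false.
  5 (successors {1, 3, 5, 6}): φ is false.
  6 (successors {4, 5, 6}): φ is false.
For instance, at 6:
  At 6: □s requires s at every successor {4, 5, 6}.
    s fails at 5, so □s is false at 6.
Satisfying worlds: none.

0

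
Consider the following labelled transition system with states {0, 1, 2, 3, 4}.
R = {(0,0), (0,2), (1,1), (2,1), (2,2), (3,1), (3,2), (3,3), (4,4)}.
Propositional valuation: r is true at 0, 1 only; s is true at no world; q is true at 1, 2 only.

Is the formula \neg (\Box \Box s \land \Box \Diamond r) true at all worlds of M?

Yes

Recall that \Box ψ holds at a world iff ψ holds at every accessible world, and \Diamond ψ holds iff ψ holds at some accessible world.
Let φ = \neg (\Box \Box s \land \Box \Diamond r). Evaluate φ at each world:
  0 (successors {0, 2}): φ is true.
  1 (successors {1}): φ is true.
  2 (successors {1, 2}): φ is true.
  3 (successors {1, 2, 3}): φ is true.
  4 (successors {4}): φ is true.
For instance, at 0:
  At 0: \Box \Box s \land \Box \Diamond r is false, so \neg (\Box \Box s \land \Box \Diamond r) is true.
    At 0: \Box \Box s is false, \Box \Diamond r is true, so \Box \Box s \land \Box \Diamond r is false.
      At 0: \Box \Box s requires \Box s at every successor {0, 2}.
        \Box s fails at 0, so \Box \Box s is false at 0.
      At 0: \Box \Diamond r requires \Diamond r at every successor {0, 2}.
        At 0: \Diamond r is true.
        At 2: \Diamond r is true.
      So \Box \Diamond r is true at 0.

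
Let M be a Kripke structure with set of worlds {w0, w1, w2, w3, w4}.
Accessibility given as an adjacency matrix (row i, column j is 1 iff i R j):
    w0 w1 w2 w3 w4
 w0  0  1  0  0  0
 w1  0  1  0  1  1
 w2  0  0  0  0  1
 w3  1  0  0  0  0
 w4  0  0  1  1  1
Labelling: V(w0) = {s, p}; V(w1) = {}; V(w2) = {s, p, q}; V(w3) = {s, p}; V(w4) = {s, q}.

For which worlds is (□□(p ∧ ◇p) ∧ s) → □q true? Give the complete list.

Let φ = (□□(p ∧ ◇p) ∧ s) → □q. Evaluate φ at each world:
  w0 (successors {w1}): φ is true.
  w1 (successors {w1, w3, w4}): φ is true.
  w2 (successors {w4}): φ is true.
  w3 (successors {w0}): φ is true.
  w4 (successors {w2, w3, w4}): φ is true.
For instance, at w1:
  At w1: □□(p ∧ ◇p) ∧ s is false, □q is false, so (□□(p ∧ ◇p) ∧ s) → □q is true.
    At w1: □□(p ∧ ◇p) is false, s is false, so □□(p ∧ ◇p) ∧ s is false.
      At w1: □□(p ∧ ◇p) requires □(p ∧ ◇p) at every successor {w1, w3, w4}.
        □(p ∧ ◇p) fails at w1, so □□(p ∧ ◇p) is false at w1.
    At w1: □q requires q at every successor {w1, w3, w4}.
      q fails at w1, so □q is false at w1.
Satisfying worlds: {w0, w1, w2, w3, w4}

w0, w1, w2, w3, w4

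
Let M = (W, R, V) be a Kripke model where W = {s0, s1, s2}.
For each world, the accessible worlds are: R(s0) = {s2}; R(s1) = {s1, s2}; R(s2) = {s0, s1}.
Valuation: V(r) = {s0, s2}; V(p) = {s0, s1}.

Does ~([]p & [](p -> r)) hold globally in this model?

Recall that []ψ holds at a world iff ψ holds at every accessible world, and <>ψ holds iff ψ holds at some accessible world.
Let φ = ~([]p & [](p -> r)). Evaluate φ at each world:
  s0 (successors {s2}): φ is true.
  s1 (successors {s1, s2}): φ is true.
  s2 (successors {s0, s1}): φ is true.
For instance, at s0:
  At s0: []p & [](p -> r) is false, so ~([]p & [](p -> r)) is true.
    At s0: []p is false, [](p -> r) is true, so []p & [](p -> r) is false.
      At s0: []p requires p at every successor {s2}.
        p fails at s2, so []p is false at s0.
      At s0: [](p -> r) requires p -> r at every successor {s2}.
        At s2: p -> r is true.
      So [](p -> r) is true at s0.

Yes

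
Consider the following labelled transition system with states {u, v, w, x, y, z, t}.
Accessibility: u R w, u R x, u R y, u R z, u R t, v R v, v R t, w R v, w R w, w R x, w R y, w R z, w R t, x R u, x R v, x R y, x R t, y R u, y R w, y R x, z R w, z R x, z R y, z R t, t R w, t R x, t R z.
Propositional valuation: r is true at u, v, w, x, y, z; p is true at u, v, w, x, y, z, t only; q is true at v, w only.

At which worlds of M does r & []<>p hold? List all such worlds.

Recall that []ψ holds at a world iff ψ holds at every accessible world, and <>ψ holds iff ψ holds at some accessible world.
Let φ = r & []<>p. Evaluate φ at each world:
  u (successors {w, x, y, z, t}): φ is true.
  v (successors {v, t}): φ is true.
  w (successors {v, w, x, y, z, t}): φ is true.
  x (successors {u, v, y, t}): φ is true.
  y (successors {u, w, x}): φ is true.
  z (successors {w, x, y, t}): φ is true.
  t (successors {w, x, z}): φ is false.
For instance, at x:
  At x: r is true, []<>p is true, so r & []<>p is true.
    At x: []<>p requires <>p at every successor {u, v, y, t}.
      At u: <>p is true.
      At v: <>p is true.
      At y: <>p is true.
      At t: <>p is true.
    So []<>p is true at x.
Satisfying worlds: {u, v, w, x, y, z}

u, v, w, x, y, z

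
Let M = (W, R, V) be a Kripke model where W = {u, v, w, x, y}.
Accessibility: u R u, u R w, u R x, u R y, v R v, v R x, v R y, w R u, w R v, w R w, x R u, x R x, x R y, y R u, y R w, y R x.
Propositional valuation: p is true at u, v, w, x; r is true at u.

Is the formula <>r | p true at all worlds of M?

Recall that <>ψ holds at a world iff ψ holds at some accessible world.
Let φ = <>r | p. Evaluate φ at each world:
  u (successors {u, w, x, y}): φ is true.
  v (successors {v, x, y}): φ is true.
  w (successors {u, v, w}): φ is true.
  x (successors {u, x, y}): φ is true.
  y (successors {u, w, x}): φ is true.
For instance, at v:
  At v: <>r is false, p is true, so <>r | p is true.
    At v: <>r requires r at some successor in {v, x, y}.
      At v: r is false.
      At x: r is false.
      At y: r is false.
    So <>r is false at v.

Yes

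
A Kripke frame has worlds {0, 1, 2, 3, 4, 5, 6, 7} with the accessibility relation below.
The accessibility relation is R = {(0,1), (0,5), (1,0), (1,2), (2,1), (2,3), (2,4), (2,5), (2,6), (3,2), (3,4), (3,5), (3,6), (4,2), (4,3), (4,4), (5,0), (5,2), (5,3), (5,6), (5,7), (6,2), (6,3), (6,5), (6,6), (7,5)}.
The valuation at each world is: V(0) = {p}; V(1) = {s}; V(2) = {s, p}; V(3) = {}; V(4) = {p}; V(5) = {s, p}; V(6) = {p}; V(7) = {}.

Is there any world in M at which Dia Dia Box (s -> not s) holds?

No

Let φ = Dia Dia Box (s -> not s). Evaluate φ at each world:
  0 (successors {1, 5}): φ is false.
  1 (successors {0, 2}): φ is false.
  2 (successors {1, 3, 4, 5, 6}): φ is false.
  3 (successors {2, 4, 5, 6}): φ is false.
  4 (successors {2, 3, 4}): φ is false.
  5 (successors {0, 2, 3, 6, 7}): φ is false.
  6 (successors {2, 3, 5, 6}): φ is false.
  7 (successors {5}): φ is false.
For instance, at 0:
  At 0: Dia Dia Box (s -> not s) requires Dia Box (s -> not s) at some successor in {1, 5}.
    At 1: Dia Box (s -> not s) is false.
    At 5: Dia Box (s -> not s) is false.
  So Dia Dia Box (s -> not s) is false at 0.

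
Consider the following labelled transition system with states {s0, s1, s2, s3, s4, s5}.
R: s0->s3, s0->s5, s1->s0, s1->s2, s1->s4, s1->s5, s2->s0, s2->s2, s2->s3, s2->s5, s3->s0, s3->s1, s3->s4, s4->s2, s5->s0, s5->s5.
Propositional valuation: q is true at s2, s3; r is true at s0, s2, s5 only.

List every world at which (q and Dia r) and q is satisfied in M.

s2, s3

Let φ = (q and Dia r) and q. Evaluate φ at each world:
  s0 (successors {s3, s5}): φ is false.
  s1 (successors {s0, s2, s4, s5}): φ is false.
  s2 (successors {s0, s2, s3, s5}): φ is true.
  s3 (successors {s0, s1, s4}): φ is true.
  s4 (successors {s2}): φ is false.
  s5 (successors {s0, s5}): φ is false.
For instance, at s3:
  At s3: q and Dia r is true, q is true, so (q and Dia r) and q is true.
    At s3: q is true, Dia r is true, so q and Dia r is true.
      At s3: Dia r requires r at some successor in {s0, s1, s4}.
        r holds at s0, so Dia r is true at s3.
Satisfying worlds: {s2, s3}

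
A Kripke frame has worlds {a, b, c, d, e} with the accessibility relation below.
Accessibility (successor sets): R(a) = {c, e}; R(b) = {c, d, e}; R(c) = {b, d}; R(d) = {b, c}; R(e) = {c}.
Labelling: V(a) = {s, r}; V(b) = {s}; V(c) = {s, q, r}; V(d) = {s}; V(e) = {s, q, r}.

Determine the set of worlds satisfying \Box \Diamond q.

c

Recall that \Box ψ holds at a world iff ψ holds at every accessible world, and \Diamond ψ holds iff ψ holds at some accessible world.
Let φ = \Box \Diamond q. Evaluate φ at each world:
  a (successors {c, e}): φ is false.
  b (successors {c, d, e}): φ is false.
  c (successors {b, d}): φ is true.
  d (successors {b, c}): φ is false.
  e (successors {c}): φ is false.
For instance, at d:
  At d: \Box \Diamond q requires \Diamond q at every successor {b, c}.
    \Diamond q fails at c, so \Box \Diamond q is false at d.
      At c: \Diamond q requires q at some successor in {b, d}.
        At b: q is false.
        At d: q is false.
      So \Diamond q is false at c.
Satisfying worlds: {c}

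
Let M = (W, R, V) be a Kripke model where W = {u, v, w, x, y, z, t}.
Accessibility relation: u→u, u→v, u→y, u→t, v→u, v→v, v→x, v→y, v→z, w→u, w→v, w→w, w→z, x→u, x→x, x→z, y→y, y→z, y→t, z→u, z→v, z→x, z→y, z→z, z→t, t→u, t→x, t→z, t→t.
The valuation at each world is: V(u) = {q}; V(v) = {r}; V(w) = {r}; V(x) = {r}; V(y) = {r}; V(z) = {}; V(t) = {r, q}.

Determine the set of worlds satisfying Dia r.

Let φ = Dia r. Evaluate φ at each world:
  u (successors {u, v, y, t}): φ is true.
  v (successors {u, v, x, y, z}): φ is true.
  w (successors {u, v, w, z}): φ is true.
  x (successors {u, x, z}): φ is true.
  y (successors {y, z, t}): φ is true.
  z (successors {u, v, x, y, z, t}): φ is true.
  t (successors {u, x, z, t}): φ is true.
For instance, at v:
  At v: Dia r requires r at some successor in {u, v, x, y, z}.
    r holds at v, so Dia r is true at v.
Satisfying worlds: {u, v, w, x, y, z, t}

u, v, w, x, y, z, t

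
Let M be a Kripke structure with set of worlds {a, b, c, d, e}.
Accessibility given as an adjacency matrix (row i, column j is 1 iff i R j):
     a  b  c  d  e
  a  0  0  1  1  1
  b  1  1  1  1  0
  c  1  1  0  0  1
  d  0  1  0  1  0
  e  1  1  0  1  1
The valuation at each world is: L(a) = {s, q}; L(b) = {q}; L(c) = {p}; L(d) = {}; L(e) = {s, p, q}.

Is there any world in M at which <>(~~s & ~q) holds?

No

Let φ = <>(~~s & ~q). Evaluate φ at each world:
  a (successors {c, d, e}): φ is false.
  b (successors {a, b, c, d}): φ is false.
  c (successors {a, b, e}): φ is false.
  d (successors {b, d}): φ is false.
  e (successors {a, b, d, e}): φ is false.
For instance, at d:
  At d: <>(~~s & ~q) requires ~~s & ~q at some successor in {b, d}.
    At b: ~~s & ~q is false.
    At d: ~~s & ~q is false.
  So <>(~~s & ~q) is false at d.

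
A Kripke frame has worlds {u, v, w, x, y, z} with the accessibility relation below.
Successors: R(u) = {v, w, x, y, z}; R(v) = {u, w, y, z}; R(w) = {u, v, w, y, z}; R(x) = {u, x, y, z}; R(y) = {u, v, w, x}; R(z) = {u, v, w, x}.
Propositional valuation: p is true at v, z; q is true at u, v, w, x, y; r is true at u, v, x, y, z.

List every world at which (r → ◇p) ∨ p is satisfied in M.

u, v, w, x, y, z

Recall that ◇ψ holds at a world iff ψ holds at some accessible world.
Let φ = (r → ◇p) ∨ p. Evaluate φ at each world:
  u (successors {v, w, x, y, z}): φ is true.
  v (successors {u, w, y, z}): φ is true.
  w (successors {u, v, w, y, z}): φ is true.
  x (successors {u, x, y, z}): φ is true.
  y (successors {u, v, w, x}): φ is true.
  z (successors {u, v, w, x}): φ is true.
For instance, at v:
  At v: r → ◇p is true, p is true, so (r → ◇p) ∨ p is true.
    At v: r is true, ◇p is true, so r → ◇p is true.
      At v: ◇p requires p at some successor in {u, w, y, z}.
        p holds at z, so ◇p is true at v.
Satisfying worlds: {u, v, w, x, y, z}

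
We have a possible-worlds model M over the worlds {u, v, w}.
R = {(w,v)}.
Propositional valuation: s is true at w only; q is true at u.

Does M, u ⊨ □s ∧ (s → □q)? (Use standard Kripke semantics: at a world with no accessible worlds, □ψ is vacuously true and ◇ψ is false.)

At u: □s is true, s → □q is true, so □s ∧ (s → □q) is true.
  At u: no accessible worlds, so □s holds vacuously.
  At u: s is false, □q is true, so s → □q is true.
    At u: no accessible worlds, so □q holds vacuously.

Yes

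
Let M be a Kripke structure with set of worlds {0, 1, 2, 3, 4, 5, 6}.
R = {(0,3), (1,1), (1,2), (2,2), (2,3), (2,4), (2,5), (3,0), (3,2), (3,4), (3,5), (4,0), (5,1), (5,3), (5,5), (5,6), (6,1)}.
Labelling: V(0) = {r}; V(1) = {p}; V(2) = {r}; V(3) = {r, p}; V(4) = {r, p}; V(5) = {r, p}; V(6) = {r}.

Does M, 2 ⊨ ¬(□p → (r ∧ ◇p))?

No

At 2: □p → (r ∧ ◇p) is true, so ¬(□p → (r ∧ ◇p)) is false.
  At 2: □p is false, r ∧ ◇p is true, so □p → (r ∧ ◇p) is true.
    At 2: □p requires p at every successor {2, 3, 4, 5}.
      p fails at 2, so □p is false at 2.
    At 2: r is true, ◇p is true, so r ∧ ◇p is true.
      At 2: ◇p requires p at some successor in {2, 3, 4, 5}.
        p holds at 3, so ◇p is true at 2.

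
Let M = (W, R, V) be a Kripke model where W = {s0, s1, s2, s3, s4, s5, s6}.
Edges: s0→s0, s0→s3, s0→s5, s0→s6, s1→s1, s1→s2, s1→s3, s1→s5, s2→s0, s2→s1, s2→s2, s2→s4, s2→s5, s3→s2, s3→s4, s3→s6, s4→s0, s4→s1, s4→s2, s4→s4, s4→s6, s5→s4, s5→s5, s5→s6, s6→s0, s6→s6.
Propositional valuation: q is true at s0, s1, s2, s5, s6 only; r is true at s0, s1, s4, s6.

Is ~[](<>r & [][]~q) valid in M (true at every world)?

Recall that []ψ holds at a world iff ψ holds at every accessible world, and <>ψ holds iff ψ holds at some accessible world.
Let φ = ~[](<>r & [][]~q). Evaluate φ at each world:
  s0 (successors {s0, s3, s5, s6}): φ is true.
  s1 (successors {s1, s2, s3, s5}): φ is true.
  s2 (successors {s0, s1, s2, s4, s5}): φ is true.
  s3 (successors {s2, s4, s6}): φ is true.
  s4 (successors {s0, s1, s2, s4, s6}): φ is true.
  s5 (successors {s4, s5, s6}): φ is true.
  s6 (successors {s0, s6}): φ is true.
For instance, at s0:
  At s0: [](<>r & [][]~q) is false, so ~[](<>r & [][]~q) is true.
    At s0: [](<>r & [][]~q) requires <>r & [][]~q at every successor {s0, s3, s5, s6}.
      <>r & [][]~q fails at s0, so [](<>r & [][]~q) is false at s0.

Yes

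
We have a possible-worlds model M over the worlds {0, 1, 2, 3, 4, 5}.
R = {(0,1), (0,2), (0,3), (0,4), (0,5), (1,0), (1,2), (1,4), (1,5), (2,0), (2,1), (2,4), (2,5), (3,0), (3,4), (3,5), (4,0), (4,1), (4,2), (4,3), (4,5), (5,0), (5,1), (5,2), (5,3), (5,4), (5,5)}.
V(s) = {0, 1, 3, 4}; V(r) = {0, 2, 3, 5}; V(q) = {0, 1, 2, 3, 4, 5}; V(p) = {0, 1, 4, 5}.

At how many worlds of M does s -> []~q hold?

Let φ = s -> []~q. Evaluate φ at each world:
  0 (successors {1, 2, 3, 4, 5}): φ is false.
  1 (successors {0, 2, 4, 5}): φ is false.
  2 (successors {0, 1, 4, 5}): φ is true.
  3 (successors {0, 4, 5}): φ is false.
  4 (successors {0, 1, 2, 3, 5}): φ is false.
  5 (successors {0, 1, 2, 3, 4, 5}): φ is true.
For instance, at 0:
  At 0: s is true, []~q is false, so s -> []~q is false.
    At 0: []~q requires ~q at every successor {1, 2, 3, 4, 5}.
      ~q fails at 1, so []~q is false at 0.
Satisfying worlds: {2, 5}

2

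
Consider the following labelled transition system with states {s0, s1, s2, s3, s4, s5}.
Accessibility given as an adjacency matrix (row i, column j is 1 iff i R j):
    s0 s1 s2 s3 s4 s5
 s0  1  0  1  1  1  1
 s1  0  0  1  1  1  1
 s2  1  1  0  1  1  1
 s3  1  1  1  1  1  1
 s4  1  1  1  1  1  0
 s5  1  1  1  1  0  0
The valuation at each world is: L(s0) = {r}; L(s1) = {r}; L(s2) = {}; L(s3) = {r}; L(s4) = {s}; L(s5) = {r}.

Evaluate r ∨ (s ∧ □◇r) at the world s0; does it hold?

Yes

At s0: r is true, s ∧ □◇r is false, so r ∨ (s ∧ □◇r) is true.
  At s0: s is false, □◇r is true, so s ∧ □◇r is false.
    At s0: □◇r requires ◇r at every successor {s0, s2, s3, s4, s5}.
      At s0: ◇r is true.
      At s2: ◇r is true.
      At s3: ◇r is true.
      At s4: ◇r is true.
      At s5: ◇r is true.
    So □◇r is true at s0.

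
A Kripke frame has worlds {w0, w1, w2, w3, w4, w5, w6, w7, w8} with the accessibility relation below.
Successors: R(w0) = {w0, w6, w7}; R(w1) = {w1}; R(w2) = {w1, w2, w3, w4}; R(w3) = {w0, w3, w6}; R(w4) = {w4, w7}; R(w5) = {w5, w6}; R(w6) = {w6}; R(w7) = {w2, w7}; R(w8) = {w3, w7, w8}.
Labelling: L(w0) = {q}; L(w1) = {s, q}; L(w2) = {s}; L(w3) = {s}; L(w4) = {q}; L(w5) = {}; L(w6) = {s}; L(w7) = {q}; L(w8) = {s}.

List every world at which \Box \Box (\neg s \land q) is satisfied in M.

none

Recall that \Box ψ holds at a world iff ψ holds at every accessible world, and \Diamond ψ holds iff ψ holds at some accessible world.
Let φ = \Box \Box (\neg s \land q). Evaluate φ at each world:
  w0 (successors {w0, w6, w7}): φ is false.
  w1 (successors {w1}): φ is false.
  w2 (successors {w1, w2, w3, w4}): φ is false.
  w3 (successors {w0, w3, w6}): φ is false.
  w4 (successors {w4, w7}): φ is false.
  w5 (successors {w5, w6}): φ is false.
  w6 (successors {w6}): φ is false.
  w7 (successors {w2, w7}): φ is false.
  w8 (successors {w3, w7, w8}): φ is false.
For instance, at w0:
  At w0: \Box \Box (\neg s \land q) requires \Box (\neg s \land q) at every successor {w0, w6, w7}.
    \Box (\neg s \land q) fails at w0, so \Box \Box (\neg s \land q) is false at w0.
      At w0: \Box (\neg s \land q) requires \neg s \land q at every successor {w0, w6, w7}.
        \neg s \land q fails at w6, so \Box (\neg s \land q) is false at w0.
Satisfying worlds: none.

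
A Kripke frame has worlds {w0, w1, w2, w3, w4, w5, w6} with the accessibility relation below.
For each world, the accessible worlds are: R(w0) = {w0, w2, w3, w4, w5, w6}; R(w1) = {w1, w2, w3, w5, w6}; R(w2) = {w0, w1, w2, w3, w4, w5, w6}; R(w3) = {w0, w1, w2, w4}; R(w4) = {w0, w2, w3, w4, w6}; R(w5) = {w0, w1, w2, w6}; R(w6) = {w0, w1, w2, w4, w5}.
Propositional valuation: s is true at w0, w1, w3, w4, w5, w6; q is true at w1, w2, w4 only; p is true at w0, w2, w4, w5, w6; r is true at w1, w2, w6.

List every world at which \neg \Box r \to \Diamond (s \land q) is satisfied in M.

Let φ = \neg \Box r \to \Diamond (s \land q). Evaluate φ at each world:
  w0 (successors {w0, w2, w3, w4, w5, w6}): φ is true.
  w1 (successors {w1, w2, w3, w5, w6}): φ is true.
  w2 (successors {w0, w1, w2, w3, w4, w5, w6}): φ is true.
  w3 (successors {w0, w1, w2, w4}): φ is true.
  w4 (successors {w0, w2, w3, w4, w6}): φ is true.
  w5 (successors {w0, w1, w2, w6}): φ is true.
  w6 (successors {w0, w1, w2, w4, w5}): φ is true.
For instance, at w1:
  At w1: \neg \Box r is true, \Diamond (s \land q) is true, so \neg \Box r \to \Diamond (s \land q) is true.
    At w1: \Box r is false, so \neg \Box r is true.
      At w1: \Box r requires r at every successor {w1, w2, w3, w5, w6}.
        r fails at w3, so \Box r is false at w1.
    At w1: \Diamond (s \land q) requires s \land q at some successor in {w1, w2, w3, w5, w6}.
      s \land q holds at w1, so \Diamond (s \land q) is true at w1.
Satisfying worlds: {w0, w1, w2, w3, w4, w5, w6}

w0, w1, w2, w3, w4, w5, w6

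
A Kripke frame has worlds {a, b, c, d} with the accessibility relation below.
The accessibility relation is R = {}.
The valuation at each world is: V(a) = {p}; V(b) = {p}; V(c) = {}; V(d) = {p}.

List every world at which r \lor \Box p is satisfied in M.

a, b, c, d

Let φ = r \lor \Box p. Evaluate φ at each world:
  a (successors ∅): φ is true.
  b (successors ∅): φ is true.
  c (successors ∅): φ is true.
  d (successors ∅): φ is true.
For instance, at b:
  At b: r is false, \Box p is true, so r \lor \Box p is true.
    At b: no accessible worlds, so \Box p holds vacuously.
Satisfying worlds: {a, b, c, d}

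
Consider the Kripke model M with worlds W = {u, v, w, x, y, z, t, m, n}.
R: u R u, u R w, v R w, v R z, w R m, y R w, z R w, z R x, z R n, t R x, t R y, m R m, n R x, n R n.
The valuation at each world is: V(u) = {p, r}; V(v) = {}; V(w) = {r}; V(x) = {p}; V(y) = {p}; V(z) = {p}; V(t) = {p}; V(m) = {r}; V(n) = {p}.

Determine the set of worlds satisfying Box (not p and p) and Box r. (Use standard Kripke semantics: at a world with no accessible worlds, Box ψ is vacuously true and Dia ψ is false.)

Let φ = Box (not p and p) and Box r. Evaluate φ at each world:
  u (successors {u, w}): φ is false.
  v (successors {w, z}): φ is false.
  w (successors {m}): φ is false.
  x (successors ∅): φ is true.
  y (successors {w}): φ is false.
  z (successors {w, x, n}): φ is false.
  t (successors {x, y}): φ is false.
  m (successors {m}): φ is false.
  n (successors {x, n}): φ is false.
For instance, at n:
  At n: Box (not p and p) is false, Box r is false, so Box (not p and p) and Box r is false.
    At n: Box (not p and p) requires not p and p at every successor {x, n}.
      not p and p fails at x, so Box (not p and p) is false at n.
    At n: Box r requires r at every successor {x, n}.
      r fails at x, so Box r is false at n.
Satisfying worlds: {x}

x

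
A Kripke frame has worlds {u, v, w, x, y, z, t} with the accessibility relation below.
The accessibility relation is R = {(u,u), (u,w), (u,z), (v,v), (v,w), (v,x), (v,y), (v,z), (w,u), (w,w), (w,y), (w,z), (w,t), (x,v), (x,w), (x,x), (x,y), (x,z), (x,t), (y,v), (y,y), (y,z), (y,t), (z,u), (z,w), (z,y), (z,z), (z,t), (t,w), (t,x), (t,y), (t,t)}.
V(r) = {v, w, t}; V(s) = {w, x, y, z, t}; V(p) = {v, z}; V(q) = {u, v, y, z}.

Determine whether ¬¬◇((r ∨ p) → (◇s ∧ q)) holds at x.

Yes

Recall that ◇ψ holds at a world iff ψ holds at some accessible world.
At x: ¬◇((r ∨ p) → (◇s ∧ q)) is false, so ¬¬◇((r ∨ p) → (◇s ∧ q)) is true.
  At x: ◇((r ∨ p) → (◇s ∧ q)) is true, so ¬◇((r ∨ p) → (◇s ∧ q)) is false.
    At x: ◇((r ∨ p) → (◇s ∧ q)) requires (r ∨ p) → (◇s ∧ q) at some successor in {v, w, x, y, z, t}.
      (r ∨ p) → (◇s ∧ q) holds at v, so ◇((r ∨ p) → (◇s ∧ q)) is true at x.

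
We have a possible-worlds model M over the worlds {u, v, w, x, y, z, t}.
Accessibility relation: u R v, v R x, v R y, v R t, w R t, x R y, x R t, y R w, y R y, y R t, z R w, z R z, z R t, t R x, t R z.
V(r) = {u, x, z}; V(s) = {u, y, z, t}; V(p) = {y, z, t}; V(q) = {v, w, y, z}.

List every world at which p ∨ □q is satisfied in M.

u, y, z, t

Let φ = p ∨ □q. Evaluate φ at each world:
  u (successors {v}): φ is true.
  v (successors {x, y, t}): φ is false.
  w (successors {t}): φ is false.
  x (successors {y, t}): φ is false.
  y (successors {w, y, t}): φ is true.
  z (successors {w, z, t}): φ is true.
  t (successors {x, z}): φ is true.
For instance, at y:
  At y: p is true, □q is false, so p ∨ □q is true.
    At y: □q requires q at every successor {w, y, t}.
      q fails at t, so □q is false at y.
Satisfying worlds: {u, y, z, t}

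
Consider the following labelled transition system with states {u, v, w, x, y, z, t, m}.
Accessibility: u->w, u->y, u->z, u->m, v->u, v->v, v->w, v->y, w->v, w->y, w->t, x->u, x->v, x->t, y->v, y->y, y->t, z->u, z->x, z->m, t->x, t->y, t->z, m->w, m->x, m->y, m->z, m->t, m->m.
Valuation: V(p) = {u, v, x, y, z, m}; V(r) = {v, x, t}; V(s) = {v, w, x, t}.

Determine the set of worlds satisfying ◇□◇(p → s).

Let φ = ◇□◇(p → s). Evaluate φ at each world:
  u (successors {w, y, z, m}): φ is true.
  v (successors {u, v, w, y}): φ is true.
  w (successors {v, y, t}): φ is true.
  x (successors {u, v, t}): φ is true.
  y (successors {v, y, t}): φ is true.
  z (successors {u, x, m}): φ is true.
  t (successors {x, y, z}): φ is true.
  m (successors {w, x, y, z, t, m}): φ is true.
For instance, at z:
  At z: ◇□◇(p → s) requires □◇(p → s) at some successor in {u, x, m}.
    □◇(p → s) holds at u, so ◇□◇(p → s) is true at z.
      At u: □◇(p → s) requires ◇(p → s) at every successor {w, y, z, m}.
        At w: ◇(p → s) is true.
        At y: ◇(p → s) is true.
        At z: ◇(p → s) is true.
        At m: ◇(p → s) is true.
      So □◇(p → s) is true at u.
Satisfying worlds: {u, v, w, x, y, z, t, m}

u, v, w, x, y, z, t, m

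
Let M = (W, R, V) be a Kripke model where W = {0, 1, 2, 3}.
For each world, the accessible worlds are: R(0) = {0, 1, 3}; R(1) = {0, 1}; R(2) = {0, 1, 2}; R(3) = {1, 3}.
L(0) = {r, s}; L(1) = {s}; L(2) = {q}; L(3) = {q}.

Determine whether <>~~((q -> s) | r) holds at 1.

Recall that <>ψ holds at a world iff ψ holds at some accessible world.
At 1: <>~~((q -> s) | r) requires ~~((q -> s) | r) at some successor in {0, 1}.
  ~~((q -> s) | r) holds at 0, so <>~~((q -> s) | r) is true at 1.

Yes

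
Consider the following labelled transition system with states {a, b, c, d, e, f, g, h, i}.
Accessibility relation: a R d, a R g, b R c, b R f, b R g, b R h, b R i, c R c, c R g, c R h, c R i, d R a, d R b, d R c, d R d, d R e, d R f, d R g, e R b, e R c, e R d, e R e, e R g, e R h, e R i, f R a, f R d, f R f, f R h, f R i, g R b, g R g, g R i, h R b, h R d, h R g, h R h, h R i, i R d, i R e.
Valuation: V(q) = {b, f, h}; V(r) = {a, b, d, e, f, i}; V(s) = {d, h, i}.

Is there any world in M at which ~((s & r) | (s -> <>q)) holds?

No

Recall that <>ψ holds at a world iff ψ holds at some accessible world.
Let φ = ~((s & r) | (s -> <>q)). Evaluate φ at each world:
  a (successors {d, g}): φ is false.
  b (successors {c, f, g, h, i}): φ is false.
  c (successors {c, g, h, i}): φ is false.
  d (successors {a, b, c, d, e, f, g}): φ is false.
  e (successors {b, c, d, e, g, h, i}): φ is false.
  f (successors {a, d, f, h, i}): φ is false.
  g (successors {b, g, i}): φ is false.
  h (successors {b, d, g, h, i}): φ is false.
  i (successors {d, e}): φ is false.
For instance, at d:
  At d: (s & r) | (s -> <>q) is true, so ~((s & r) | (s -> <>q)) is false.
    At d: s & r is true, s -> <>q is true, so (s & r) | (s -> <>q) is true.
      At d: s is true, <>q is true, so s -> <>q is true.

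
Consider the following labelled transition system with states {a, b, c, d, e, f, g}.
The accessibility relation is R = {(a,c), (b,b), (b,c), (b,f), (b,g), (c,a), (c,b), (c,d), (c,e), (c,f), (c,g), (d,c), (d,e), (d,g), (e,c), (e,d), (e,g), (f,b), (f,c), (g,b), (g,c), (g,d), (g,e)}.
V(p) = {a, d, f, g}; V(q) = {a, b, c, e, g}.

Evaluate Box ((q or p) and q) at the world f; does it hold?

Yes

At f: Box ((q or p) and q) requires (q or p) and q at every successor {b, c}.
  At b: (q or p) and q is true.
  At c: (q or p) and q is true.
So Box ((q or p) and q) is true at f.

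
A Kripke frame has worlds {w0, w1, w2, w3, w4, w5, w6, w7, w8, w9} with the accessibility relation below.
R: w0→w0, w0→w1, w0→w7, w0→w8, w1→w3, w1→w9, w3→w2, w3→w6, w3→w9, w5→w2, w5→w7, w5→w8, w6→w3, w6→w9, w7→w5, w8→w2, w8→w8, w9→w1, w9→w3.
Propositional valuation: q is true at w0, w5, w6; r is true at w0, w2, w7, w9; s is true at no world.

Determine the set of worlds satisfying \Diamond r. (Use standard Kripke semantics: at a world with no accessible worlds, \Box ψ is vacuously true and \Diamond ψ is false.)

Let φ = \Diamond r. Evaluate φ at each world:
  w0 (successors {w0, w1, w7, w8}): φ is true.
  w1 (successors {w3, w9}): φ is true.
  w2 (successors ∅): φ is false.
  w3 (successors {w2, w6, w9}): φ is true.
  w4 (successors ∅): φ is false.
  w5 (successors {w2, w7, w8}): φ is true.
  w6 (successors {w3, w9}): φ is true.
  w7 (successors {w5}): φ is false.
  w8 (successors {w2, w8}): φ is true.
  w9 (successors {w1, w3}): φ is false.
For instance, at w3:
  At w3: \Diamond r requires r at some successor in {w2, w6, w9}.
    r holds at w2, so \Diamond r is true at w3.
Satisfying worlds: {w0, w1, w3, w5, w6, w8}

w0, w1, w3, w5, w6, w8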